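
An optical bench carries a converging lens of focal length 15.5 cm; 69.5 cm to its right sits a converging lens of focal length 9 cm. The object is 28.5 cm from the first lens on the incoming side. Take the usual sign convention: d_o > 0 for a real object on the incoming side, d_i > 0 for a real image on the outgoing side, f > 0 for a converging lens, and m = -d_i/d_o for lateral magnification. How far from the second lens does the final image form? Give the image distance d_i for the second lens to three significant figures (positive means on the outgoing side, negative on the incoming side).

12.1 cm

Applying the thin-lens equation to the first lens, 1/15.5 = 1/28.5 + 1/d_i1, which gives d_i1 = 33.981 cm.
The intermediate image is 33.981 cm to the right of lens 1, so d_o2 = L - d_i1 = 69.5 - 33.981 = 35.519 cm.
Applying the thin-lens equation again with f_2 = 9 cm and d_o2 = 35.519 cm gives d_i2 = 12.054 cm.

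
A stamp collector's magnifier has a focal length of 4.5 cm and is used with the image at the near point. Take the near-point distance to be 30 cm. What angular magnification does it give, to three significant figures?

7.67

M = 1 + D/f = 1 + 30/4.5 = 7.667.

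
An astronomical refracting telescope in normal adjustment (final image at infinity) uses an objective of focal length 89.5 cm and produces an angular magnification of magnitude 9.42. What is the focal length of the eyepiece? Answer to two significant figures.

9.5 cm

|M| = f_obj/f_eye, so f_eye = f_obj/|M| = 89.5/9.42 = 9.501 cm.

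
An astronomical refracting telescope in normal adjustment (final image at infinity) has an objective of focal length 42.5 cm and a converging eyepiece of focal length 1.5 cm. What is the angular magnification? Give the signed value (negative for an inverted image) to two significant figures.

-28

M = -f_obj/f_eye = -42.5/(1.5) = -28.333.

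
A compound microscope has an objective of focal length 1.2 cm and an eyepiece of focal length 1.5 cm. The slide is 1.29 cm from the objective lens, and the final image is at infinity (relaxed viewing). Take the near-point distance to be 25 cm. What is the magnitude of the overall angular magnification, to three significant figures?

222

Objective: 1/d_i = 1/f_obj - 1/d_o = 1/1.2 - 1/1.29 = 0.05814 cm^-1, so d_i = 17.200 cm.
m_obj = -d_i/d_o = -17.200/1.29 = -13.333.
Eyepiece angular magnification (image at infinity): M_eye = D/f_e = 25/1.5 = 16.667.
Overall M = m_obj x M_eye = (-13.333)(16.667) = -222.22.
|M| = 222.22.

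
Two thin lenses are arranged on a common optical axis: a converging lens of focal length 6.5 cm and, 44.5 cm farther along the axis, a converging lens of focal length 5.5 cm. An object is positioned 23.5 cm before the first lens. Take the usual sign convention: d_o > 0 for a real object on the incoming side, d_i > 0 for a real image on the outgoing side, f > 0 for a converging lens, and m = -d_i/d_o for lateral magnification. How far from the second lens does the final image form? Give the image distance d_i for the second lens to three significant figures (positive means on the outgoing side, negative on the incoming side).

Applying the thin-lens equation to the first lens, 1/6.5 = 1/23.5 + 1/d_i1, which gives d_i1 = 8.985 cm.
Object distance for lens 2: d_o2 = 44.5 - 8.985 = 35.515 cm.
Applying the thin-lens equation again with f_2 = 5.5 cm and d_o2 = 35.515 cm gives d_i2 = 6.508 cm.

6.51 cm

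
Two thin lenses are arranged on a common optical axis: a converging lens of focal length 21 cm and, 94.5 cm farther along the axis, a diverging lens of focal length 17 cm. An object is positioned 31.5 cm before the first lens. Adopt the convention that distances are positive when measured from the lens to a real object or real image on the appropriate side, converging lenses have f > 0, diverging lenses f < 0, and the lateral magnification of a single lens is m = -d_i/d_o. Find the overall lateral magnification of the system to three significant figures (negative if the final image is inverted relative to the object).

First lens: d_i1 = 1/(1/21 - 1/31.5) = 63.000 cm.
m_1 = -(63.000)/31.5 = -2.0000.
That image sits 31.500 cm in front of the second lens, so d_o2 = 31.500 cm.
Second lens: d_i2 = 1/(1/(-17) - 1/(31.500)) = -11.041 cm.
m_2 = -(-11.041)/(31.500) = 0.3505.
Total m = m_1 x m_2 = (-2.0000)(0.3505) = -0.7010.

-0.701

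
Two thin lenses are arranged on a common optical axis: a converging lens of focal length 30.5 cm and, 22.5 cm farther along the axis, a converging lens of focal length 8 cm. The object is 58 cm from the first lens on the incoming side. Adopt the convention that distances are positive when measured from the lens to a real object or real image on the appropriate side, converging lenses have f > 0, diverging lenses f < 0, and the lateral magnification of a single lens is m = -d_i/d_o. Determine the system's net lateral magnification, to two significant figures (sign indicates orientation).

First lens: d_i1 = 1/(1/30.5 - 1/58) = 64.327 cm.
m_1 = -(64.327)/58 = -1.1091.
Since 64.327 cm > 22.5 cm, the first image lies past the second lens and serves as a virtual object: d_o2 = L - d_i1 = -41.827 cm.
Second lens: d_i2 = 1/(1/8 - 1/(-41.827)) = 6.716 cm.
m_2 = -(6.716)/(-41.827) = 0.1606.
Total m = m_1 x m_2 = (-1.1091)(0.1606) = -0.1781.

-0.18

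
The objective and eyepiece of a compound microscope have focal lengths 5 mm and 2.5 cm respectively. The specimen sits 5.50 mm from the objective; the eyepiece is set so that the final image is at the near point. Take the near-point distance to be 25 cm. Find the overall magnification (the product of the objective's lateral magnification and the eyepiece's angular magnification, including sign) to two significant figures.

-110

Convert to cm: f_obj = 5 mm = 0.5 cm; d_o = 5.50 mm = 0.55 cm.
Objective: 1/d_i = 1/f_obj - 1/d_o = 1/0.5 - 1/0.55 = 0.18182 cm^-1, so d_i = 5.500 cm.
m_obj = -d_i/d_o = -5.500/0.55 = -10.000.
Eyepiece angular magnification (image at near point): M_eye = 1 + D/f_e = 1 + 25/2.5 = 11.000.
Overall M = m_obj x M_eye = (-10.000)(11.000) = -110.00.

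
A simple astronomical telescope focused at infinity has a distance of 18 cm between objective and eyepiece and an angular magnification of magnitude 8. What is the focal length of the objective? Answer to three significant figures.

In normal adjustment the tube length equals f_obj + f_eye and |M| = f_obj/f_eye.
So f_obj = 8 f_eye and 8 f_eye + f_eye = 18 cm, giving f_eye = 18/9 = 2.000 cm and f_obj = 16.000 cm.

16.0 cm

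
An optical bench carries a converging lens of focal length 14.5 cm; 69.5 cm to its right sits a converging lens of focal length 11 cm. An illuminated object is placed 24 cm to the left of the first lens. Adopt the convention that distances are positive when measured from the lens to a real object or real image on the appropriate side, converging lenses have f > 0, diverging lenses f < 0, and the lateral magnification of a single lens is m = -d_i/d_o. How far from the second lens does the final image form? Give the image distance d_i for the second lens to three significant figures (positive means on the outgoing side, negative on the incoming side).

16.5 cm

Lens 1: 1/d_i1 = 1/f_1 - 1/d_o1 = 1/14.5 - 1/24 = 0.02730 cm^-1, so d_i1 = 36.632 cm.
The intermediate image is 36.632 cm to the right of lens 1, so d_o2 = L - d_i1 = 69.5 - 36.632 = 32.868 cm.
Lens 2: 1/d_i2 = 1/f_2 - 1/d_o2 = 1/11 - 1/(32.868) = 0.06048 cm^-1, so d_i2 = 16.533 cm.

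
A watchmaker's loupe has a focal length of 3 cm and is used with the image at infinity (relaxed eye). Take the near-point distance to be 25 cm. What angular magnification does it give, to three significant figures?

M = D/f = 25/3 = 8.333.

8.33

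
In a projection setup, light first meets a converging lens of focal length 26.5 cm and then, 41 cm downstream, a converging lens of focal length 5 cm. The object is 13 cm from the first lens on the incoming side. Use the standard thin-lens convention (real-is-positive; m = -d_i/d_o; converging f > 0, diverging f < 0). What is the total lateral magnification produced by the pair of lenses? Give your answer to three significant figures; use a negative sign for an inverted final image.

-0.160

Applying the thin-lens equation to the first lens, 1/26.5 = 1/13 + 1/d_i1, which gives d_i1 = -25.519 cm.
Its lateral magnification is m_1 = -d_i1/d_o1 = -(-25.519)/13 = 1.9630.
With d_i1 < 0 the first image is virtual and lies on the object side; the object distance for lens 2 is d_o2 = 41 - (-25.519) = 66.519 cm.
Applying the thin-lens equation again with f_2 = 5 cm and d_o2 = 66.519 cm gives d_i2 = 5.406 cm.
m_2 = -(5.406)/(66.519) = -0.0813.
Total m = m_1 x m_2 = (1.9630)(-0.0813) = -0.1595.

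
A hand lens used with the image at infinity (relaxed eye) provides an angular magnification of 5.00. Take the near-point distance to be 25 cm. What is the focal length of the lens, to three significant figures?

5.00 cm

For the image at infinity, M = D/f.
f = D/M = 25/5.0 = 5.000 cm.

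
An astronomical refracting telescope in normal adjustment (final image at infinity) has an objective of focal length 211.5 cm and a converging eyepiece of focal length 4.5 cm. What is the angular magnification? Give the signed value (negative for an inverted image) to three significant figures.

M = -f_obj/f_eye = -211.5/(4.5) = -47.000.

-47.0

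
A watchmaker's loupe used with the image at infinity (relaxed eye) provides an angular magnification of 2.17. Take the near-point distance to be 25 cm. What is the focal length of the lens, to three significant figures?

For the image at infinity, M = D/f.
f = D/M = 25/2.17 = 11.521 cm.

11.5 cm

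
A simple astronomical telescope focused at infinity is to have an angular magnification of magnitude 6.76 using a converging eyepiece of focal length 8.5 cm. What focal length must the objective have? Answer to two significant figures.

57 cm

|M| = f_obj/|f_eye|, so f_obj = |M| x |f_eye| = 6.76 x 8.5 = 57.460 cm.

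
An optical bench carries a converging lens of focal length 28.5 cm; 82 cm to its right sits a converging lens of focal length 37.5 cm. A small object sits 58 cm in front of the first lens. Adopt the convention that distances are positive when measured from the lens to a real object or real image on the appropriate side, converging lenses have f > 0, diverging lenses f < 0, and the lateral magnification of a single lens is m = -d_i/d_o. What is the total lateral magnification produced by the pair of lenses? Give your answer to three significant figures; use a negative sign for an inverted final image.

Lens 1: 1/d_i1 = 1/f_1 - 1/d_o1 = 1/28.5 - 1/58 = 0.01785 cm^-1, so d_i1 = 56.034 cm.
m_1 = -(56.034)/58 = -0.9661.
Object distance for lens 2: d_o2 = 82 - 56.034 = 25.966 cm.
Lens 2: 1/d_i2 = 1/f_2 - 1/d_o2 = 1/37.5 - 1/(25.966) = -0.01185 cm^-1, so d_i2 = -84.423 cm.
m_2 = -(-84.423)/(25.966) = 3.2513.
Total m = m_1 x m_2 = (-0.9661)(3.2513) = -3.1411.

-3.14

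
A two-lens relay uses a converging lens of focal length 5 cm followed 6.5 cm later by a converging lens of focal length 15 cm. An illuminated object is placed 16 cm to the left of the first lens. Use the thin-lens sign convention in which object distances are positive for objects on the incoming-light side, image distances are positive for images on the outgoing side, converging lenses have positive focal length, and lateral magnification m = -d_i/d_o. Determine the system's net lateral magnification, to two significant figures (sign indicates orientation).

-0.43

Lens 1: 1/d_i1 = 1/f_1 - 1/d_o1 = 1/5 - 1/16 = 0.13750 cm^-1, so d_i1 = 7.273 cm.
m_1 = -(7.273)/16 = -0.4545.
This image would form 7.273 cm past lens 1, i.e. 0.773 cm beyond lens 2, so it is a virtual object for lens 2: d_o2 = 6.5 - 7.273 = -0.773 cm.
Lens 2: 1/d_i2 = 1/f_2 - 1/d_o2 = 1/15 - 1/(-0.773) = 1.36078 cm^-1, so d_i2 = 0.735 cm.
m_2 = -(0.735)/(-0.773) = 0.9510.
Total m = m_1 x m_2 = (-0.4545)(0.9510) = -0.4323.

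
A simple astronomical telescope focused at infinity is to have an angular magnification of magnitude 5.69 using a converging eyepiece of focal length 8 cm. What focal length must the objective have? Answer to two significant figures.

|M| = f_obj/|f_eye|, so f_obj = |M| x |f_eye| = 5.69 x 8 = 45.520 cm.

46 cm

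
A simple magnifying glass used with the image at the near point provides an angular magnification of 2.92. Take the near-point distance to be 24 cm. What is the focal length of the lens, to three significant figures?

For the image at the near point, M = 1 + D/f.
f = D/(M - 1) = 24/(2.92 - 1) = 12.500 cm.

12.5 cm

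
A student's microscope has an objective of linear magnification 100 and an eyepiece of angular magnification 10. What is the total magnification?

1000

The overall magnification of a compound microscope is the product of the objective and eyepiece magnifications:
M = M_obj x M_eye = 100 x 10 = 1000.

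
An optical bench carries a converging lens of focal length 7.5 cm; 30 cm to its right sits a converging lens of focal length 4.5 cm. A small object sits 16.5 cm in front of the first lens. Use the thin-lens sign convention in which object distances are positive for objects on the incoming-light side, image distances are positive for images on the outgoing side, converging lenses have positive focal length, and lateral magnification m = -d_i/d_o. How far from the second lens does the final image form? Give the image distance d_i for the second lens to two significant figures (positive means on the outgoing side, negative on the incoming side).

Applying the thin-lens equation to the first lens, 1/7.5 = 1/16.5 + 1/d_i1, which gives d_i1 = 13.750 cm.
Object distance for lens 2: d_o2 = 30 - 13.750 = 16.250 cm.
Applying the thin-lens equation again with f_2 = 4.5 cm and d_o2 = 16.250 cm gives d_i2 = 6.223 cm.

6.2 cm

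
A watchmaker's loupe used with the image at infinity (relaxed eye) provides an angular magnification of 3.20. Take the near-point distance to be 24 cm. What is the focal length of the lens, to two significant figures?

7.5 cm

For the image at infinity, M = D/f.
f = D/M = 24/3.2 = 7.500 cm.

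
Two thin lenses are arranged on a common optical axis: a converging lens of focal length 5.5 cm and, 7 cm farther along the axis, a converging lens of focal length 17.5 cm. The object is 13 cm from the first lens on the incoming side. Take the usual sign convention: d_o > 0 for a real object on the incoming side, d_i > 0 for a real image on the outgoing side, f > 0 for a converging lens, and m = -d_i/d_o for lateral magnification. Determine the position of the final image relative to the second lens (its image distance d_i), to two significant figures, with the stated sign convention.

Lens 1: 1/d_i1 = 1/f_1 - 1/d_o1 = 1/5.5 - 1/13 = 0.10490 cm^-1, so d_i1 = 9.533 cm.
Since 9.533 cm > 7 cm, the first image lies past the second lens and serves as a virtual object: d_o2 = L - d_i1 = -2.533 cm.
Lens 2: 1/d_i2 = 1/f_2 - 1/d_o2 = 1/17.5 - 1/(-2.533) = 0.45188 cm^-1, so d_i2 = 2.213 cm.

2.2 cm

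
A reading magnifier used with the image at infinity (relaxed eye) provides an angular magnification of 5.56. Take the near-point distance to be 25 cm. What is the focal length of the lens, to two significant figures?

For the image at infinity, M = D/f.
f = D/M = 25/5.56 = 4.496 cm.

4.5 cm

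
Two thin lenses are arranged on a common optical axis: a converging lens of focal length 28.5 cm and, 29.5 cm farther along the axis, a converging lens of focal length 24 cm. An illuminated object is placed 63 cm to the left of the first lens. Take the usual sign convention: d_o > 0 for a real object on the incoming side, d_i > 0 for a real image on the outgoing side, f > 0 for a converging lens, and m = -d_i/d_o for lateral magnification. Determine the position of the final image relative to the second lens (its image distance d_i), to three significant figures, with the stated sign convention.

Lens 1: 1/d_i1 = 1/f_1 - 1/d_o1 = 1/28.5 - 1/63 = 0.01921 cm^-1, so d_i1 = 52.043 cm.
This image would form 52.043 cm past lens 1, i.e. 22.543 cm beyond lens 2, so it is a virtual object for lens 2: d_o2 = 29.5 - 52.043 = -22.543 cm.
Lens 2: 1/d_i2 = 1/f_2 - 1/d_o2 = 1/24 - 1/(-22.543) = 0.08603 cm^-1, so d_i2 = 11.624 cm.

11.6 cm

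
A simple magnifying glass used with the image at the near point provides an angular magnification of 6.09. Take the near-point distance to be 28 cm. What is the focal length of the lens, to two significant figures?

For the image at the near point, M = 1 + D/f.
f = D/(M - 1) = 28/(6.09 - 1) = 5.501 cm.

5.5 cm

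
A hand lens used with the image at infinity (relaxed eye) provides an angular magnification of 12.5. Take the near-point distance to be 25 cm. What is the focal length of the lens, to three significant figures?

For the image at infinity, M = D/f.
f = D/M = 25/12.5 = 2.000 cm.

2.00 cm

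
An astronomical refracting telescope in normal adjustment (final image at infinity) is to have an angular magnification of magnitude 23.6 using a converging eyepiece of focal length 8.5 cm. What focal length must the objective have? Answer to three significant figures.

201 cm

|M| = f_obj/|f_eye|, so f_obj = |M| x |f_eye| = 23.6 x 8.5 = 200.600 cm.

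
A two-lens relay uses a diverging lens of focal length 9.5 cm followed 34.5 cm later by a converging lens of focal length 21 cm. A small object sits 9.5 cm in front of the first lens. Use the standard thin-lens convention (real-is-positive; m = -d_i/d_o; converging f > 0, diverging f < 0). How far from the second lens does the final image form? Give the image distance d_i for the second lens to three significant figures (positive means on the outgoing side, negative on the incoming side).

45.2 cm

Applying the thin-lens equation to the first lens, 1/(-9.5) = 1/9.5 + 1/d_i1, which gives d_i1 = -4.750 cm.
The intermediate image is virtual, 4.750 cm to the left of lens 1, so d_o2 = L - d_i1 = 34.5 - (-4.750) = 39.250 cm.
Applying the thin-lens equation again with f_2 = 21 cm and d_o2 = 39.250 cm gives d_i2 = 45.164 cm.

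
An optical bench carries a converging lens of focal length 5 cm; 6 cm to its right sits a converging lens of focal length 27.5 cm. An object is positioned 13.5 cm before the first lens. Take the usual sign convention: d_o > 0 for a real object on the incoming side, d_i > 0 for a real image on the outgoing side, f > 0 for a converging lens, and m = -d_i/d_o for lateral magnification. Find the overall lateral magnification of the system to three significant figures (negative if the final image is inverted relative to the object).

-0.549

First lens: d_i1 = 1/(1/5 - 1/13.5) = 7.941 cm.
m_1 = -(7.941)/13.5 = -0.5882.
Since 7.941 cm > 6 cm, the first image lies past the second lens and serves as a virtual object: d_o2 = L - d_i1 = -1.941 cm.
Second lens: d_i2 = 1/(1/27.5 - 1/(-1.941)) = 1.813 cm.
m_2 = -(1.813)/(-1.941) = 0.9341.
The system's lateral magnification is m_1 m_2 = (-0.5882)(0.9341) = -0.5495.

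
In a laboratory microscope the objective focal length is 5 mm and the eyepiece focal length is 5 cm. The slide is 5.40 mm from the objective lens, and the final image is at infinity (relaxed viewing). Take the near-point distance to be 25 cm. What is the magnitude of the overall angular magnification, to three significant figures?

Convert to cm: f_obj = 5 mm = 0.5 cm; d_o = 5.40 mm = 0.54 cm.
Objective: 1/d_i = 1/f_obj - 1/d_o = 1/0.5 - 1/0.54 = 0.14815 cm^-1, so d_i = 6.750 cm.
m_obj = -d_i/d_o = -6.750/0.54 = -12.500.
Eyepiece angular magnification (image at infinity): M_eye = D/f_e = 25/5 = 5.000.
Overall M = m_obj x M_eye = (-12.500)(5.000) = -62.50.
|M| = 62.50.

62.5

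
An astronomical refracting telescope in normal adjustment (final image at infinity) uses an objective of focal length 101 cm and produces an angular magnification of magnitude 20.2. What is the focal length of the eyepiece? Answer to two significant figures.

5.0 cm

|M| = f_obj/f_eye, so f_eye = f_obj/|M| = 101/20.2 = 5.000 cm.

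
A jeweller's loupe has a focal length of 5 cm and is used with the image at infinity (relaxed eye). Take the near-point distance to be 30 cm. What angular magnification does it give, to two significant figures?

6.0

M = D/f = 30/5 = 6.000.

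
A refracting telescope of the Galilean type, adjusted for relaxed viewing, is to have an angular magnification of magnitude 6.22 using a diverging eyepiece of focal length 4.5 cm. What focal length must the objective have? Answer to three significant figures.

|M| = f_obj/|f_eye|, so f_obj = |M| x |f_eye| = 6.22 x 4.5 = 27.990 cm.

28.0 cm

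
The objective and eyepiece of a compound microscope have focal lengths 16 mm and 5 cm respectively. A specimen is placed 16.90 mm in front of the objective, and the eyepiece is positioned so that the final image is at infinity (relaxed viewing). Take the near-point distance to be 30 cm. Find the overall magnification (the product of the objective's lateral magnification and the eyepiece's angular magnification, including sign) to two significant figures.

Convert to cm: f_obj = 16 mm = 1.6 cm; d_o = 16.90 mm = 1.69 cm.
Objective: 1/d_i = 1/f_obj - 1/d_o = 1/1.6 - 1/1.69 = 0.03328 cm^-1, so d_i = 30.044 cm.
m_obj = -d_i/d_o = -30.044/1.69 = -17.778.
Eyepiece angular magnification (image at infinity): M_eye = D/f_e = 30/5 = 6.000.
Overall M = m_obj x M_eye = (-17.778)(6.000) = -106.67.

-110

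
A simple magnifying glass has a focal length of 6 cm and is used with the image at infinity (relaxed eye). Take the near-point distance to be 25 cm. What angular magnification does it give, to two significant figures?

M = D/f = 25/6 = 4.167.

4.2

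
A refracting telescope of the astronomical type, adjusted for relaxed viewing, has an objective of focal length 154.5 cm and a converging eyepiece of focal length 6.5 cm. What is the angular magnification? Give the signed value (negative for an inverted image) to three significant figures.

M = -f_obj/f_eye = -154.5/(6.5) = -23.769.

-23.8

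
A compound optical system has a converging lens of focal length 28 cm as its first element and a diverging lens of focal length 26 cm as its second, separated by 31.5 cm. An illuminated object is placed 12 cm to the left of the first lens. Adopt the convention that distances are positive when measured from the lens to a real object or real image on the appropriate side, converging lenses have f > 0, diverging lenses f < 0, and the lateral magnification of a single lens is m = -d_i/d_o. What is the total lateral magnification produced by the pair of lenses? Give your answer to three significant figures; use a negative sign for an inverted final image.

Applying the thin-lens equation to the first lens, 1/28 = 1/12 + 1/d_i1, which gives d_i1 = -21.000 cm.
Its lateral magnification is m_1 = -d_i1/d_o1 = -(-21.000)/12 = 1.7500.
With d_i1 < 0 the first image is virtual and lies on the object side; the object distance for lens 2 is d_o2 = 31.5 - (-21.000) = 52.500 cm.
Applying the thin-lens equation again with f_2 = -26 cm and d_o2 = 52.500 cm gives d_i2 = -17.389 cm.
m_2 = -(-17.389)/(52.500) = 0.3312.
Overall magnification: m = m_1 m_2 = 0.5796.

0.580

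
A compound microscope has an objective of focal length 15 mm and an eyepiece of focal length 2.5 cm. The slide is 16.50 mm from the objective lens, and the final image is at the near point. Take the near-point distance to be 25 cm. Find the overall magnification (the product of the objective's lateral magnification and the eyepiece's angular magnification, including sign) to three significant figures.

-110

Convert to cm: f_obj = 15 mm = 1.5 cm; d_o = 16.50 mm = 1.65 cm.
Objective: 1/d_i = 1/f_obj - 1/d_o = 1/1.5 - 1/1.65 = 0.06061 cm^-1, so d_i = 16.500 cm.
m_obj = -d_i/d_o = -16.500/1.65 = -10.000.
Eyepiece angular magnification (image at near point): M_eye = 1 + D/f_e = 1 + 25/2.5 = 11.000.
Overall M = m_obj x M_eye = (-10.000)(11.000) = -110.00.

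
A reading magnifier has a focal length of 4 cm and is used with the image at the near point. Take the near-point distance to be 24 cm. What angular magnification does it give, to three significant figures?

7.00

M = 1 + D/f = 1 + 24/4 = 7.000.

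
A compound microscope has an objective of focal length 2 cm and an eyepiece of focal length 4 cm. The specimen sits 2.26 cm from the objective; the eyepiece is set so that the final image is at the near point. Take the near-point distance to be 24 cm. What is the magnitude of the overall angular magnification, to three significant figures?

Objective: 1/d_i = 1/f_obj - 1/d_o = 1/2 - 1/2.26 = 0.05752 cm^-1, so d_i = 17.385 cm.
m_obj = -d_i/d_o = -17.385/2.26 = -7.692.
Eyepiece angular magnification (image at near point): M_eye = 1 + D/f_e = 1 + 24/4 = 7.000.
Overall M = m_obj x M_eye = (-7.692)(7.000) = -53.85.
|M| = 53.85.

53.8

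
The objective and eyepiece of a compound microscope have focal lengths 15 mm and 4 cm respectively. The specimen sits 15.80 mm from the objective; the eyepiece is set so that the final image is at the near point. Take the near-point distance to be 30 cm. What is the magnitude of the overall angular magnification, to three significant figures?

159

Convert to cm: f_obj = 15 mm = 1.5 cm; d_o = 15.80 mm = 1.58 cm.
Objective: 1/d_i = 1/f_obj - 1/d_o = 1/1.5 - 1/1.58 = 0.03376 cm^-1, so d_i = 29.625 cm.
m_obj = -d_i/d_o = -29.625/1.58 = -18.750.
Eyepiece angular magnification (image at near point): M_eye = 1 + D/f_e = 1 + 30/4 = 8.500.
Overall M = m_obj x M_eye = (-18.750)(8.500) = -159.37.
|M| = 159.37.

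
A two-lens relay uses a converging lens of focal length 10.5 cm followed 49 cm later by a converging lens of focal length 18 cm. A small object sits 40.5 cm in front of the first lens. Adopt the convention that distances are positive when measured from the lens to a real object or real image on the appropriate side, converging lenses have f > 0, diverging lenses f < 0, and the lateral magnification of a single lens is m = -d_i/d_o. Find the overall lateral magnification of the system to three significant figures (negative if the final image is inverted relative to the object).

0.374

Applying the thin-lens equation to the first lens, 1/10.5 = 1/40.5 + 1/d_i1, which gives d_i1 = 14.175 cm.
Its lateral magnification is m_1 = -d_i1/d_o1 = -(14.175)/40.5 = -0.3500.
Object distance for lens 2: d_o2 = 49 - 14.175 = 34.825 cm.
Applying the thin-lens equation again with f_2 = 18 cm and d_o2 = 34.825 cm gives d_i2 = 37.257 cm.
m_2 = -(37.257)/(34.825) = -1.0698.
The system's lateral magnification is m_1 m_2 = (-0.3500)(-1.0698) = 0.3744.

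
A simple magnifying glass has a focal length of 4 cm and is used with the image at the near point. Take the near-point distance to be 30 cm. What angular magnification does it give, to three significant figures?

8.50

M = 1 + D/f = 1 + 30/4 = 8.500.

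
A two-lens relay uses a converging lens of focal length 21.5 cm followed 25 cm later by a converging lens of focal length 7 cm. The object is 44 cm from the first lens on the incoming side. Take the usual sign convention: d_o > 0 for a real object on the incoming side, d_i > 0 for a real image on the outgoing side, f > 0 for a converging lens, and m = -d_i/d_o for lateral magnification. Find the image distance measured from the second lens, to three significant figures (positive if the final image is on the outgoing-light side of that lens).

First lens: d_i1 = 1/(1/21.5 - 1/44) = 42.044 cm.
Since 42.044 cm > 25 cm, the first image lies past the second lens and serves as a virtual object: d_o2 = L - d_i1 = -17.044 cm.
Second lens: d_i2 = 1/(1/7 - 1/(-17.044)) = 4.962 cm.

4.96 cm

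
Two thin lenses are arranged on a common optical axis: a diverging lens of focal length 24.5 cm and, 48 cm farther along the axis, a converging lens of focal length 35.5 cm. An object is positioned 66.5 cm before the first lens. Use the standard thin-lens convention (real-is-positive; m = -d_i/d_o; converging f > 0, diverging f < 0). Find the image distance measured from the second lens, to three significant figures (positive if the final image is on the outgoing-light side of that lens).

Applying the thin-lens equation to the first lens, 1/(-24.5) = 1/66.5 + 1/d_i1, which gives d_i1 = -17.904 cm.
With d_i1 < 0 the first image is virtual and lies on the object side; the object distance for lens 2 is d_o2 = 48 - (-17.904) = 65.904 cm.
Applying the thin-lens equation again with f_2 = 35.5 cm and d_o2 = 65.904 cm gives d_i2 = 76.950 cm.

77.0 cm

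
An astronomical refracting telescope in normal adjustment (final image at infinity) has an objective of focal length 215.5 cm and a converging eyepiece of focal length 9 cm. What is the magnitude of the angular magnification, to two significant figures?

|M| = f_obj/|f_eye| = 215.5/9 = 23.944.

24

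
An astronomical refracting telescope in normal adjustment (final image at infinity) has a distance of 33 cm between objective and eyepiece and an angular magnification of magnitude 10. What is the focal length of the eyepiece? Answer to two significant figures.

3.0 cm

In normal adjustment the tube length equals f_obj + f_eye and |M| = f_obj/f_eye.
So f_obj = 10 f_eye and 10 f_eye + f_eye = 33 cm, giving f_eye = 33/11 = 3.000 cm and f_obj = 30.000 cm.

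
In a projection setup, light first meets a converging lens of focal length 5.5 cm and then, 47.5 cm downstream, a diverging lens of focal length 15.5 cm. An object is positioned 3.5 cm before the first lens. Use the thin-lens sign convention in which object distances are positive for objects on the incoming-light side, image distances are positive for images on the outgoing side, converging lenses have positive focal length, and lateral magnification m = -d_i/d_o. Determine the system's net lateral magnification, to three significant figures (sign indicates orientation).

Lens 1: 1/d_i1 = 1/f_1 - 1/d_o1 = 1/5.5 - 1/3.5 = -0.10390 cm^-1, so d_i1 = -9.625 cm.
m_1 = -(-9.625)/3.5 = 2.7500.
With d_i1 < 0 the first image is virtual and lies on the object side; the object distance for lens 2 is d_o2 = 47.5 - (-9.625) = 57.125 cm.
Lens 2: 1/d_i2 = 1/f_2 - 1/d_o2 = 1/(-15.5) - 1/(57.125) = -0.08202 cm^-1, so d_i2 = -12.192 cm.
m_2 = -(-12.192)/(57.125) = 0.2134.
The system's lateral magnification is m_1 m_2 = (2.7500)(0.2134) = 0.5869.

0.587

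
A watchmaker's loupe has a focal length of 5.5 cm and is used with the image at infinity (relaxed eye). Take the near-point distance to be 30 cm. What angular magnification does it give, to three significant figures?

M = D/f = 30/5.5 = 5.455.

5.45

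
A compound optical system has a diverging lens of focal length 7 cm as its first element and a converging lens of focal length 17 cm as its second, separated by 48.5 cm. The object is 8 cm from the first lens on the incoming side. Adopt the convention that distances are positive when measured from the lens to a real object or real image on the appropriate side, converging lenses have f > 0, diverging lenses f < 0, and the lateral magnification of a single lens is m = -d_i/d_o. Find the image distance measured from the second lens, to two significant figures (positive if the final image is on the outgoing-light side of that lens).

Lens 1: 1/d_i1 = 1/f_1 - 1/d_o1 = 1/(-7) - 1/8 = -0.26786 cm^-1, so d_i1 = -3.733 cm.
The intermediate image is virtual, 3.733 cm to the left of lens 1, so d_o2 = L - d_i1 = 48.5 - (-3.733) = 52.233 cm.
Lens 2: 1/d_i2 = 1/f_2 - 1/d_o2 = 1/17 - 1/(52.233) = 0.03968 cm^-1, so d_i2 = 25.202 cm.

25 cm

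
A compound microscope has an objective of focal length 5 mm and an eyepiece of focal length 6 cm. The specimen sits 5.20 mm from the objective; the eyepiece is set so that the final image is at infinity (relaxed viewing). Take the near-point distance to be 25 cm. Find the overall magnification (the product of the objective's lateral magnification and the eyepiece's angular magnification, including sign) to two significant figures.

Convert to cm: f_obj = 5 mm = 0.5 cm; d_o = 5.20 mm = 0.52 cm.
Objective: 1/d_i = 1/f_obj - 1/d_o = 1/0.5 - 1/0.52 = 0.07692 cm^-1, so d_i = 13.000 cm.
m_obj = -d_i/d_o = -13.000/0.52 = -25.000.
Eyepiece angular magnification (image at infinity): M_eye = D/f_e = 25/6 = 4.167.
Overall M = m_obj x M_eye = (-25.000)(4.167) = -104.17.

-100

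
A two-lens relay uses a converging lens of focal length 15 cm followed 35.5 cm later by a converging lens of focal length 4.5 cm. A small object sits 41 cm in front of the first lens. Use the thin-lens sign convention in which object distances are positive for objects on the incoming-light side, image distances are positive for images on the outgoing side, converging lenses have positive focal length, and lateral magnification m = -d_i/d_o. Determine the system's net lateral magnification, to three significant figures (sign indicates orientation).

Applying the thin-lens equation to the first lens, 1/15 = 1/41 + 1/d_i1, which gives d_i1 = 23.654 cm.
Its lateral magnification is m_1 = -d_i1/d_o1 = -(23.654)/41 = -0.5769.
That image sits 11.846 cm in front of the second lens, so d_o2 = 11.846 cm.
Applying the thin-lens equation again with f_2 = 4.5 cm and d_o2 = 11.846 cm gives d_i2 = 7.257 cm.
m_2 = -(7.257)/(11.846) = -0.6126.
The system's lateral magnification is m_1 m_2 = (-0.5769)(-0.6126) = 0.3534.

0.353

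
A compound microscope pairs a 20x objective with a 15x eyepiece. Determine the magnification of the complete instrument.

300

The overall magnification of a compound microscope is the product of the objective and eyepiece magnifications:
M = M_obj x M_eye = 20 x 15 = 300.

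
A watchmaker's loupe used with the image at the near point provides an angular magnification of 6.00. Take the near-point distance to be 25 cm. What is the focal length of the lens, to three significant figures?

For the image at the near point, M = 1 + D/f.
f = D/(M - 1) = 25/(6.0 - 1) = 5.000 cm.

5.00 cm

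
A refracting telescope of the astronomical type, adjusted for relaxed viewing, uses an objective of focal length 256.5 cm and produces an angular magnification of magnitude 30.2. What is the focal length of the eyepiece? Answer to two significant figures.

|M| = f_obj/f_eye, so f_eye = f_obj/|M| = 256.5/30.2 = 8.493 cm.

8.5 cm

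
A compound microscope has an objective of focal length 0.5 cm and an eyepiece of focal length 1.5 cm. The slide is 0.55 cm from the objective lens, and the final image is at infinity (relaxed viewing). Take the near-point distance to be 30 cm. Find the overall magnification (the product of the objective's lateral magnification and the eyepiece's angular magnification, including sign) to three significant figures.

Objective: 1/d_i = 1/f_obj - 1/d_o = 1/0.5 - 1/0.55 = 0.18182 cm^-1, so d_i = 5.500 cm.
m_obj = -d_i/d_o = -5.500/0.55 = -10.000.
Eyepiece angular magnification (image at infinity): M_eye = D/f_e = 30/1.5 = 20.000.
Overall M = m_obj x M_eye = (-10.000)(20.000) = -200.00.

-200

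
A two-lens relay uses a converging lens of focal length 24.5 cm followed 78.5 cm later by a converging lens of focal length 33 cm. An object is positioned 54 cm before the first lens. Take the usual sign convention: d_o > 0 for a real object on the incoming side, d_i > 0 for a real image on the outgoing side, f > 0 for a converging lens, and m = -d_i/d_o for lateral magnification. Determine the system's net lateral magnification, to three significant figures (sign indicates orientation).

First lens: d_i1 = 1/(1/24.5 - 1/54) = 44.847 cm.
m_1 = -(44.847)/54 = -0.8305.
Object distance for lens 2: d_o2 = 78.5 - 44.847 = 33.653 cm.
Second lens: d_i2 = 1/(1/33 - 1/(33.653)) = 1701.857 cm.
m_2 = -(1701.857)/(33.653) = -50.5714.
The system's lateral magnification is m_1 m_2 = (-0.8305)(-50.5714) = 42.0000.

42.0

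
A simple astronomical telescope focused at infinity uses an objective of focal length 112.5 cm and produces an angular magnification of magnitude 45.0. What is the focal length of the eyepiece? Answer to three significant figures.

2.50 cm

|M| = f_obj/f_eye, so f_eye = f_obj/|M| = 112.5/45.0 = 2.500 cm.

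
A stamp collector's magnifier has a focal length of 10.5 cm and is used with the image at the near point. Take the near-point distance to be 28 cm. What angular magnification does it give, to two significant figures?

3.7

M = 1 + D/f = 1 + 28/10.5 = 3.667.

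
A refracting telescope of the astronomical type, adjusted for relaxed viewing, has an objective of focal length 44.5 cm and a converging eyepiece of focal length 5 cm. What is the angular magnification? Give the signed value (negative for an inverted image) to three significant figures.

-8.90

M = -f_obj/f_eye = -44.5/(5) = -8.900.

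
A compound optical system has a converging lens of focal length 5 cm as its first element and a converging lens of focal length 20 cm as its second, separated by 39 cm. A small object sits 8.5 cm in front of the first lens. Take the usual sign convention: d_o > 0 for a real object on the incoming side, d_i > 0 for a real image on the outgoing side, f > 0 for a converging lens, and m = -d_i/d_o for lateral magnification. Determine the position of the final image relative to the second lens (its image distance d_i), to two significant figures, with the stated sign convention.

78 cm

Lens 1: 1/d_i1 = 1/f_1 - 1/d_o1 = 1/5 - 1/8.5 = 0.08235 cm^-1, so d_i1 = 12.143 cm.
Object distance for lens 2: d_o2 = 39 - 12.143 = 26.857 cm.
Lens 2: 1/d_i2 = 1/f_2 - 1/d_o2 = 1/20 - 1/(26.857) = 0.01277 cm^-1, so d_i2 = 78.333 cm.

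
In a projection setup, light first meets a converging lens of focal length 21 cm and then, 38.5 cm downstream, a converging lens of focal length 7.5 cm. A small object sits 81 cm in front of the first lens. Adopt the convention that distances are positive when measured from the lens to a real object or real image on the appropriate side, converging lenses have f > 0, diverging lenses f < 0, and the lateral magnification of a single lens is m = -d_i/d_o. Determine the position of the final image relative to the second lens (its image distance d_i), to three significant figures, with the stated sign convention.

28.7 cm

Lens 1: 1/d_i1 = 1/f_1 - 1/d_o1 = 1/21 - 1/81 = 0.03527 cm^-1, so d_i1 = 28.350 cm.
That image sits 10.150 cm in front of the second lens, so d_o2 = 10.150 cm.
Lens 2: 1/d_i2 = 1/f_2 - 1/d_o2 = 1/7.5 - 1/(10.150) = 0.03481 cm^-1, so d_i2 = 28.726 cm.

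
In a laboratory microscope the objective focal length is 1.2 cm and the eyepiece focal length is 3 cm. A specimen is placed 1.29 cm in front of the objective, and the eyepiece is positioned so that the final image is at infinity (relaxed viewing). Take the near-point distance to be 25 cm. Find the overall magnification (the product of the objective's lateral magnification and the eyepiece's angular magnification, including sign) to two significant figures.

-110

Objective: 1/d_i = 1/f_obj - 1/d_o = 1/1.2 - 1/1.29 = 0.05814 cm^-1, so d_i = 17.200 cm.
m_obj = -d_i/d_o = -17.200/1.29 = -13.333.
Eyepiece angular magnification (image at infinity): M_eye = D/f_e = 25/3 = 8.333.
Overall M = m_obj x M_eye = (-13.333)(8.333) = -111.11.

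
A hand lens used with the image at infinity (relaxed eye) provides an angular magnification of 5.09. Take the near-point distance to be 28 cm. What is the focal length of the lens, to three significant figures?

5.50 cm

For the image at infinity, M = D/f.
f = D/M = 28/5.09 = 5.501 cm.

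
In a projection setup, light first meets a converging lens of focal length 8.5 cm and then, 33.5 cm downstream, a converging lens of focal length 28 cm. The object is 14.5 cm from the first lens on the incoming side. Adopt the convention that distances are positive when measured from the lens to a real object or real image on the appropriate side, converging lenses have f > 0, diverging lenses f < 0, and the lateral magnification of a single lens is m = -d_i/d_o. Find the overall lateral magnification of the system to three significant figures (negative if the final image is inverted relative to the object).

Lens 1: 1/d_i1 = 1/f_1 - 1/d_o1 = 1/8.5 - 1/14.5 = 0.04868 cm^-1, so d_i1 = 20.542 cm.
m_1 = -(20.542)/14.5 = -1.4167.
The intermediate image is 20.542 cm to the right of lens 1, so d_o2 = L - d_i1 = 33.5 - 20.542 = 12.958 cm.
Lens 2: 1/d_i2 = 1/f_2 - 1/d_o2 = 1/28 - 1/(12.958) = -0.04146 cm^-1, so d_i2 = -24.122 cm.
m_2 = -(-24.122)/(12.958) = 1.8615.
Total m = m_1 x m_2 = (-1.4167)(1.8615) = -2.6371.

-2.64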